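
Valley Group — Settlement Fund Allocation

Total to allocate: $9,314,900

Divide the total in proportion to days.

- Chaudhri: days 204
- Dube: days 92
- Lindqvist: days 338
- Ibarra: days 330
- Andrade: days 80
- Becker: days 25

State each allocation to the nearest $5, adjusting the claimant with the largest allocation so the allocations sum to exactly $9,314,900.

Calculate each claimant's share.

Combined days = 1,069.
Pro-rata amounts: Chaudhri 204/1,069 × $9,314,900 = 1,777,586.16; Dube 92/1,069 × $9,314,900 = 801,656.50; Lindqvist 338/1,069 × $9,314,900 = 2,945,216.28; Ibarra 330/1,069 × $9,314,900 = 2,875,507.02; Andrade 80/1,069 × $9,314,900 = 697,092.61; Becker 25/1,069 × $9,314,900 = 217,841.44.
At nearest $5: Chaudhri $1,777,585; Dube $801,655; Lindqvist $2,945,215; Ibarra $2,875,505; Andrade $697,095; Becker $217,840. Sum = $9,314,895.
Difference $9,314,900 − $9,314,895 = +$5 applied to largest allocation (Lindqvist): Lindqvist becomes $2,945,220.

Chaudhri: $1,777,585 | Dube: $801,655 | Lindqvist: $2,945,220 | Ibarra: $2,875,505 | Andrade: $697,095 | Becker: $217,840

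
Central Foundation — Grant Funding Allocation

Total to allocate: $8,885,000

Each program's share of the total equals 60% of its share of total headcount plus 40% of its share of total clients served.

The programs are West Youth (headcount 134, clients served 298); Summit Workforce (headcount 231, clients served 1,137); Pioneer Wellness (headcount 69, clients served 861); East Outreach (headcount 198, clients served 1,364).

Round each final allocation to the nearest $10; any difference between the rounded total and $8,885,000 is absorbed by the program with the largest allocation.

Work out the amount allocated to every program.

Totals — headcount 632, clients served 3,660.
Composite weights (60% headcount + 40% clients served): West Youth 0.1598; Summit Workforce 0.3436; Pioneer Wellness 0.1596; East Outreach 0.3370.
Unrounded shares: West Youth 1,419,676.36; Summit Workforce 3,052,584.73; Pioneer Wellness 1,418,087.67; East Outreach 2,994,651.24.
At nearest $10: West Youth $1,419,680; Summit Workforce $3,052,580; Pioneer Wellness $1,418,090; East Outreach $2,994,650. Sum = $8,885,000.
No rounding difference to absorb.

West Youth: $1,419,680 | Summit Workforce: $3,052,580 | Pioneer Wellness: $1,418,090 | East Outreach: $2,994,650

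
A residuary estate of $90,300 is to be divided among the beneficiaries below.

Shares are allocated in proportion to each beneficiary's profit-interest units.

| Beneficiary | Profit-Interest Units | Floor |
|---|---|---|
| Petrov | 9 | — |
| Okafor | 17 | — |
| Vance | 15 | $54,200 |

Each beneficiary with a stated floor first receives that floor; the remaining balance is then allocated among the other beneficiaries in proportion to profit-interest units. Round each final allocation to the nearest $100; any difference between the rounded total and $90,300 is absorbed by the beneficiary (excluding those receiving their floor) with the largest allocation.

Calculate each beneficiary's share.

Petrov: $12,500 · Okafor: $23,600 · Vance: $54,200

Fund the minimums — Vance $54,200. Residual $36,100.
Residual split over remaining profit-interest units 26: Petrov 12,496.15 → $12,500; Okafor 23,603.85 → $23,600.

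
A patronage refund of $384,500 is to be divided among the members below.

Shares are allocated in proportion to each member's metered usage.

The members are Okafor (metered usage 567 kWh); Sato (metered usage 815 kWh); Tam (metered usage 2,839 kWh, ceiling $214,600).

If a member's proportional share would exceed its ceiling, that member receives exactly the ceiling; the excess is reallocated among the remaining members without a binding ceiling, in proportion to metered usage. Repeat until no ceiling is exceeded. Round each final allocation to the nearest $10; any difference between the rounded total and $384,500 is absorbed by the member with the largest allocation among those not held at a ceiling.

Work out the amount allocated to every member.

Okafor: $69,710 | Sato: $100,190 | Tam: $214,600

Metered usage total: 4,221.
Pro-rata shares before constraints: Okafor 51,649.25; Sato 74,240.11; Tam 258,610.64.
Capped: Tam ($214,600); remaining pool $169,900 reallocated over remaining metered usage 1,382.
Redistributed shares: Okafor 69,705.72 → $69,710; Sato 100,194.28 → $100,190.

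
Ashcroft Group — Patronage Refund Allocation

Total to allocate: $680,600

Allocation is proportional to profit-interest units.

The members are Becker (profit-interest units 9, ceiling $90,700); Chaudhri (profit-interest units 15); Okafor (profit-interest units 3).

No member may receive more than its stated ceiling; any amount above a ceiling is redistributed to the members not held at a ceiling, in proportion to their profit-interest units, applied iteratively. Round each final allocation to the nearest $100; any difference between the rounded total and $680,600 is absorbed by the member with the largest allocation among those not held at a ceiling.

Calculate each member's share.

Becker: $90,700 · Chaudhri: $491,600 · Okafor: $98,300

Profit-interest units total: 27.
Proportional shares (ignoring caps): Becker 226,866.67; Chaudhri 378,111.11; Okafor 75,622.22.
Capped: Becker ($90,700); remaining pool $589,900 reallocated over remaining profit-interest units 18.
Shares after redistribution: Chaudhri 491,583.33 → $491,600; Okafor 98,316.67 → $98,300.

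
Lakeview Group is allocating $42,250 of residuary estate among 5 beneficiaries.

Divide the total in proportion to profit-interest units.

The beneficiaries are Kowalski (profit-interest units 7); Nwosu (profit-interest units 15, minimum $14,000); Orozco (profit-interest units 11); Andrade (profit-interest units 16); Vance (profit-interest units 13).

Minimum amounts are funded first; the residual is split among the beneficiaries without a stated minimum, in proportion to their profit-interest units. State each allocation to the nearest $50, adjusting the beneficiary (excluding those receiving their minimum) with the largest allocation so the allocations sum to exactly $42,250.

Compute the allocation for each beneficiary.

Kowalski: $4,200 · Nwosu: $14,000 · Orozco: $6,600 · Andrade: $9,650 · Vance: $7,800

Guaranteed amounts: Nwosu $14,000. Remaining pool $28,250.
Remaining pool split over remaining profit-interest units 47: Kowalski 4,207.45 → $4,200; Orozco 6,611.70 → $6,600; Andrade 9,617.02 → $9,600; Vance 7,813.83 → $7,800.
Rounding difference +$50 applied to Andrade → $9,650.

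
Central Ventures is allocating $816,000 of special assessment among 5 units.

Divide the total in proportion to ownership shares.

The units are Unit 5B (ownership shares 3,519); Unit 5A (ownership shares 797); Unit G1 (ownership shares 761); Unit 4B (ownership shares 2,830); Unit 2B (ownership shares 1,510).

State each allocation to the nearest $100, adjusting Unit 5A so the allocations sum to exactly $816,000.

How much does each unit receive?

Unit 5B: $304,900 · Unit 5A: $69,200 · Unit G1: $65,900 · Unit 4B: $245,200 · Unit 2B: $130,800

Total ownership shares = 9,417.
Unrounded shares: Unit 5B 3,519/9,417 × $816,000 = 304,927.68; Unit 5A 797/9,417 × $816,000 = 69,061.48; Unit G1 761/9,417 × $816,000 = 65,942.02; Unit 4B 2,830/9,417 × $816,000 = 245,224.59; Unit 2B 1,510/9,417 × $816,000 = 130,844.22.
After rounding ($100): Unit 5B $304,900; Unit 5A $69,100; Unit G1 $65,900; Unit 4B $245,200; Unit 2B $130,800. Sum = $815,900.
Difference $816,000 − $815,900 = +$100 applied to Unit 5A: Unit 5A becomes $69,200.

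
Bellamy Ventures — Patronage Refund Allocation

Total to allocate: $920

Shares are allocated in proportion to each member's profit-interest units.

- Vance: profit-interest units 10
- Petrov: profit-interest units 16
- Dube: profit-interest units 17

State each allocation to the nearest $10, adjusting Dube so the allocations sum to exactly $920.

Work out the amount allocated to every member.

Total profit-interest units = 43.
Unrounded shares: Vance 10/43 × $920 = 213.95; Petrov 16/43 × $920 = 342.33; Dube 17/43 × $920 = 363.72.
After rounding ($10): Vance $210; Petrov $340; Dube $360. Sum = $910.
Difference $920 − $910 = +$10 applied to Dube: Dube becomes $370.

Vance: $210 | Petrov: $340 | Dube: $370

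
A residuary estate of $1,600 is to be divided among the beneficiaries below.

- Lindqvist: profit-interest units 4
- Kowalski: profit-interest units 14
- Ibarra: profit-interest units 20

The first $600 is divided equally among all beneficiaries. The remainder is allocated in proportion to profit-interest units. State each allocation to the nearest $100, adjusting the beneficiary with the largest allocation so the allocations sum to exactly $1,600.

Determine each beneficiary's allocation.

Equal tier: $600 ÷ 3 = $200 apiece.
Remainder $1,000 by profit-interest units (total 38): Lindqvist 105.26 → $100; Kowalski 368.42 → $400; Ibarra 526.32 → $500.
Totals: Lindqvist $200 + $100 = $300; Kowalski $200 + $400 = $600; Ibarra $200 + $500 = $700.

Lindqvist: $300 · Kowalski: $600 · Ibarra: $700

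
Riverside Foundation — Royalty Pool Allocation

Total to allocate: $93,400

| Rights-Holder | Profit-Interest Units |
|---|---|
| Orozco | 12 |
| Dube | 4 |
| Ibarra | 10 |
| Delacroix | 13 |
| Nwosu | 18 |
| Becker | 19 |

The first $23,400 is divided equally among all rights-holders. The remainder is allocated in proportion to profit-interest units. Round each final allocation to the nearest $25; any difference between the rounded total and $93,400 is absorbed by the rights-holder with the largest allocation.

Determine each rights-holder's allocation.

Equal tier: $23,400 ÷ 6 = $3,900 apiece.
Remainder $70,000 by profit-interest units (total 76): Orozco 11,052.63 → $11,050; Dube 3,684.21 → $3,675; Ibarra 9,210.53 → $9,200; Delacroix 11,973.68 → $11,975; Nwosu 16,578.95 → $16,575; Becker 17,500.00 → $17,500.
Rounding difference +$25 on remainder applied to Becker.
Totals: Orozco $3,900 + $11,050 = $14,950; Dube $3,900 + $3,675 = $7,575; Ibarra $3,900 + $9,200 = $13,100; Delacroix $3,900 + $11,975 = $15,875; Nwosu $3,900 + $16,575 = $20,475; Becker $3,900 + $17,525 = $21,425.

Orozco: $14,950 | Dube: $7,575 | Ibarra: $13,100 | Delacroix: $15,875 | Nwosu: $20,475 | Becker: $21,425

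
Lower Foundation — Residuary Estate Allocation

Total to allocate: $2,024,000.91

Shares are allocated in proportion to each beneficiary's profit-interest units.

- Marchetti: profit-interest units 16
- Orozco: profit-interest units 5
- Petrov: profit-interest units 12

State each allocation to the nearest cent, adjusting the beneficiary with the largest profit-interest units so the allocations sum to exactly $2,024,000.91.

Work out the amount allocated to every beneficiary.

Profit-interest units total: 16 + 5 + 12 = 33.
Unrounded shares: Marchetti 981,333.7745; Orozco 306,666.8045; Petrov 736,000.3309.
After rounding (cent): Marchetti $981,333.77; Orozco $306,666.80; Petrov $736,000.33. Sum = $2,024,000.90.
Difference $2,024,000.91 − $2,024,000.90 = +$0.01 applied to largest profit-interest units (Marchetti): Marchetti becomes $981,333.78.

Marchetti: $981,333.78; Orozco: $306,666.80; Petrov: $736,000.33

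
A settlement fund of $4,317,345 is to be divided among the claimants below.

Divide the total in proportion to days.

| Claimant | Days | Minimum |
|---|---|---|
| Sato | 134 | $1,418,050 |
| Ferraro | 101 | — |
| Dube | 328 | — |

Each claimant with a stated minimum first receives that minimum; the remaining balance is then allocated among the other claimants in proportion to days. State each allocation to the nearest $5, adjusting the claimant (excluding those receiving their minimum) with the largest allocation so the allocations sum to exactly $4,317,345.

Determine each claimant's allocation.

Fund the minimums — Sato $1,418,050. Residual $2,899,295.
Residual split over remaining days 429: Ferraro 682,584.60 → $682,585; Dube 2,216,710.40 → $2,216,710.

Sato: $1,418,050 · Ferraro: $682,585 · Dube: $2,216,710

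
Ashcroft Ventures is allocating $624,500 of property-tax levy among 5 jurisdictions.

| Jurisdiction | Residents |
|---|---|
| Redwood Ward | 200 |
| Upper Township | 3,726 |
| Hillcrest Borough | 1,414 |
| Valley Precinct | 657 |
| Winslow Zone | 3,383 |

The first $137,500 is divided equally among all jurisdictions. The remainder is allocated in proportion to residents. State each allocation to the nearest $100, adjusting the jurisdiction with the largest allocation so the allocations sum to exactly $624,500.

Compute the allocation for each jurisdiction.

Equal tier: $137,500 ÷ 5 = $27,500 apiece.
Remainder $487,000 by residents (total 9,380): Redwood Ward 10,383.80 → $10,400; Upper Township 193,450.11 → $193,500; Hillcrest Borough 73,413.43 → $73,400; Valley Precinct 34,110.77 → $34,100; Winslow Zone 175,641.90 → $175,600.
Totals: Redwood Ward $27,500 + $10,400 = $37,900; Upper Township $27,500 + $193,500 = $221,000; Hillcrest Borough $27,500 + $73,400 = $100,900; Valley Precinct $27,500 + $34,100 = $61,600; Winslow Zone $27,500 + $175,600 = $203,100.

Redwood Ward: $37,900; Upper Township: $221,000; Hillcrest Borough: $100,900; Valley Precinct: $61,600; Winslow Zone: $203,100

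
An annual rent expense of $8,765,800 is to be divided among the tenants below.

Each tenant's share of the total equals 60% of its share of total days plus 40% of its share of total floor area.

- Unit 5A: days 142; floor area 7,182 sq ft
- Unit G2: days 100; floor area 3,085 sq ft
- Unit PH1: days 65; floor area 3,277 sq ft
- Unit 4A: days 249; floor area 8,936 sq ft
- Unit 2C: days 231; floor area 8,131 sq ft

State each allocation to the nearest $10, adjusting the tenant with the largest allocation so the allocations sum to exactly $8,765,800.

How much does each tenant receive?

Totals — days 787, floor area 30,611.
Combined weights (60% days + 40% floor area): Unit 5A 0.2021; Unit G2 0.1166; Unit PH1 0.0924; Unit 4A 0.3066; Unit 2C 0.2824.
Unrounded shares: Unit 5A 1,771,636.80; Unit G2 1,021,664.40; Unit PH1 809,753.76; Unit 4A 2,687,623.19; Unit 2C 2,475,121.85.
After rounding ($10): Unit 5A $1,771,640; Unit G2 $1,021,660; Unit PH1 $809,750; Unit 4A $2,687,620; Unit 2C $2,475,120. Sum = $8,765,790.
Difference $8,765,800 − $8,765,790 = +$10 applied to largest allocation (Unit 4A): Unit 4A becomes $2,687,630.

Unit 5A: $1,771,640 · Unit G2: $1,021,660 · Unit PH1: $809,750 · Unit 4A: $2,687,630 · Unit 2C: $2,475,120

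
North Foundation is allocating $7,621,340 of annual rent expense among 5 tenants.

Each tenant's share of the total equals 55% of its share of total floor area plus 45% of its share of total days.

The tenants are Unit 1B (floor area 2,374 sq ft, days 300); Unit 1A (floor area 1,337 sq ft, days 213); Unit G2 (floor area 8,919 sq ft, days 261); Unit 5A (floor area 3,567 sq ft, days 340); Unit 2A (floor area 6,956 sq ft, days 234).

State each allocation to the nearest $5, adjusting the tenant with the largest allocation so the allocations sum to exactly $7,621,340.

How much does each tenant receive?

Floor area total 23,153; days total 1,348.
Composite weights (55% floor area + 45% days): Unit 1B 0.1565; Unit 1A 0.1029; Unit G2 0.2990; Unit 5A 0.1982; Unit 2A 0.2434.
Raw shares: Unit 1B 1,193,065.81; Unit 1A 783,975.27; Unit G2 2,278,781.51; Unit 5A 1,510,821.24; Unit 2A 1,854,696.17.
Rounded to nearest $5: Unit 1B $1,193,065; Unit 1A $783,975; Unit G2 $2,278,780; Unit 5A $1,510,820; Unit 2A $1,854,695. Sum = $7,621,335.
Difference $7,621,340 − $7,621,335 = +$5 applied to largest allocation (Unit G2): Unit G2 becomes $2,278,785.

Unit 1B: $1,193,065; Unit 1A: $783,975; Unit G2: $2,278,785; Unit 5A: $1,510,820; Unit 2A: $1,854,695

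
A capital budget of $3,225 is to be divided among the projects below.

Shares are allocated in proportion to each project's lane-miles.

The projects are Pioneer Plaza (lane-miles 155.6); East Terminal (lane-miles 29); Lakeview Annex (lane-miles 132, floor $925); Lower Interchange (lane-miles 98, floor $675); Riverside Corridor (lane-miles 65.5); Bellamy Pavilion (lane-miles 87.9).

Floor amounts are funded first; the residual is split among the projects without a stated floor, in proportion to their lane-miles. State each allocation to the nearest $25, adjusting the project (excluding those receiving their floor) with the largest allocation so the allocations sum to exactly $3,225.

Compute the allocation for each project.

Fund the minimums — Lakeview Annex $925; Lower Interchange $675. Residual $1,625.
Residual split over remaining lane-miles 338: Pioneer Plaza 748.08 → $750; East Terminal 139.42 → $150; Riverside Corridor 314.90 → $325; Bellamy Pavilion 422.60 → $425.
Rounding difference −$25 applied to Pioneer Plaza → $725.

Pioneer Plaza: $725 | East Terminal: $150 | Lakeview Annex: $925 | Lower Interchange: $675 | Riverside Corridor: $325 | Bellamy Pavilion: $425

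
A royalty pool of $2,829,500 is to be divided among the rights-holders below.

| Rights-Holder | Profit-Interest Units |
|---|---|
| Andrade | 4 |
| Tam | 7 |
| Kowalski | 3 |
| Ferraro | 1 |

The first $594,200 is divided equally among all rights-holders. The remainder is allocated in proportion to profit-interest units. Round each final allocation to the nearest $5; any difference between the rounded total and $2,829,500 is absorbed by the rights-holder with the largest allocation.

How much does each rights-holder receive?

$594,200 shared equally gives $148,550 per rights-holder.
Remainder $2,235,300 by profit-interest units (total 15): Andrade 596,080.00 → $596,080; Tam 1,043,140.00 → $1,043,140; Kowalski 447,060.00 → $447,060; Ferraro 149,020.00 → $149,020.
Totals: Andrade $148,550 + $596,080 = $744,630; Tam $148,550 + $1,043,140 = $1,191,690; Kowalski $148,550 + $447,060 = $595,610; Ferraro $148,550 + $149,020 = $297,570.

Andrade: $744,630 | Tam: $1,191,690 | Kowalski: $595,610 | Ferraro: $297,570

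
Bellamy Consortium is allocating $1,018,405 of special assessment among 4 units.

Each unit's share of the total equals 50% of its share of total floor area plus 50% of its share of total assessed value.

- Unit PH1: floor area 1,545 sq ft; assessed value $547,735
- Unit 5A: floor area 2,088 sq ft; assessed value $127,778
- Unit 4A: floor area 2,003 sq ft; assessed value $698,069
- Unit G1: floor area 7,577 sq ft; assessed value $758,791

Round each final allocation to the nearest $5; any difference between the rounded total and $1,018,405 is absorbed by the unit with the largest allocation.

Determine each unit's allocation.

Floor area total 13,213; assessed value total 2,132,373.
Blended shares (50% floor area + 50% assessed value): Unit PH1 0.1869; Unit 5A 0.1090; Unit 4A 0.2395; Unit G1 0.4646.
Raw shares: Unit PH1 190,338.22; Unit 5A 110,980.23; Unit 4A 243,887.80; Unit G1 473,198.75.
After rounding ($5): Unit PH1 $190,340; Unit 5A $110,980; Unit 4A $243,890; Unit G1 $473,200. Sum = $1,018,410.
Difference $1,018,405 − $1,018,410 = −$5 applied to largest allocation (Unit G1): Unit G1 becomes $473,195.

Unit PH1: $190,340; Unit 5A: $110,980; Unit 4A: $243,890; Unit G1: $473,195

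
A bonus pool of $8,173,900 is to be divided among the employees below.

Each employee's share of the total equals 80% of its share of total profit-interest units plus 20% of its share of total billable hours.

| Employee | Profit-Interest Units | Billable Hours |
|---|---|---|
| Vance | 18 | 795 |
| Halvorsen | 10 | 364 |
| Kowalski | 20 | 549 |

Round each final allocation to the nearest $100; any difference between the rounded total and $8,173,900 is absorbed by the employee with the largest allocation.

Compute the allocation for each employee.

Vance: $3,213,100 · Halvorsen: $1,710,700 · Kowalski: $3,250,100

Totals — profit-interest units 48, billable hours 1,708.
Composite weights (80% profit-interest units + 20% billable hours): Vance 0.3931; Halvorsen 0.2093; Kowalski 0.3976.
Raw shares: Vance 3,213,089.26; Halvorsen 1,710,712.40; Kowalski 3,250,098.33.
After rounding ($100): Vance $3,213,100; Halvorsen $1,710,700; Kowalski $3,250,100. Sum = $8,173,900.
Sum already equals the total — no adjustment.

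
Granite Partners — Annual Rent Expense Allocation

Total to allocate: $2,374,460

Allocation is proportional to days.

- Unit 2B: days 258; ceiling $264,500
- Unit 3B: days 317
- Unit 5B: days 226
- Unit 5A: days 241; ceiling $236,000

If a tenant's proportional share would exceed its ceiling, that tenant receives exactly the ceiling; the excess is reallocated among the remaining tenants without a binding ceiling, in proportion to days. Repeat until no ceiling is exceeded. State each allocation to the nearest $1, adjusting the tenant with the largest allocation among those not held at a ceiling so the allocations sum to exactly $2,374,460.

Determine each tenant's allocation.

Total days = 1,042.
Proportional shares (ignoring caps): Unit 2B 587,918.12; Unit 3B 722,364.51; Unit 5B 514,998.04; Unit 5A 549,179.33.
Cap binds for Unit 2B ($264,500), Unit 5A ($236,000); balance $1,873,960 reallocated over remaining days 543.
Remaining shares: Unit 3B 1,094,006.11 → $1,094,006; Unit 5B 779,953.89 → $779,954.

Unit 2B: $264,500 | Unit 3B: $1,094,006 | Unit 5B: $779,954 | Unit 5A: $236,000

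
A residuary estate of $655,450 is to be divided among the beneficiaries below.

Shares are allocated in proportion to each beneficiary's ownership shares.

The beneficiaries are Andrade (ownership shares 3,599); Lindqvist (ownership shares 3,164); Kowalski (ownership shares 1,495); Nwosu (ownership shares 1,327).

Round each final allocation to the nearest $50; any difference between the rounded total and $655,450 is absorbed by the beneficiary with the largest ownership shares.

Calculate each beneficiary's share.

Ownership shares total: 3,599 + 3,164 + 1,495 + 1,327 = 9,585.
Raw shares: Andrade 246,110.02; Lindqvist 216,363.46; Kowalski 102,232.42; Nwosu 90,744.09.
At nearest $50: Andrade $246,100; Lindqvist $216,350; Kowalski $102,250; Nwosu $90,750. Sum = $655,450.
Sum already equals the total — no adjustment.

Andrade: $246,100 · Lindqvist: $216,350 · Kowalski: $102,250 · Nwosu: $90,750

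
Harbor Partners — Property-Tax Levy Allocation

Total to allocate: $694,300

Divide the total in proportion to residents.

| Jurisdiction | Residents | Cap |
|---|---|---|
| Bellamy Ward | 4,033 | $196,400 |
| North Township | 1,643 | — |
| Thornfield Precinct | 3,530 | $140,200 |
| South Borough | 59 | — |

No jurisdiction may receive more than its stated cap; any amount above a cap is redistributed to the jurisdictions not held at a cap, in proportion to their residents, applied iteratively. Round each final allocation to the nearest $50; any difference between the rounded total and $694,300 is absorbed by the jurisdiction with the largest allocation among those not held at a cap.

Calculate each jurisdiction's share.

Bellamy Ward: $196,400 | North Township: $345,300 | Thornfield Precinct: $140,200 | South Borough: $12,400

Sum of residents: 9,265.
Unconstrained shares: Bellamy Ward 302,224.71; North Township 123,123.03; Thornfield Precinct 264,530.92; South Borough 4,421.34.
Held at cap: Bellamy Ward ($196,400), Thornfield Precinct ($140,200); remaining pool $357,700 reallocated over remaining residents 1,702.
Remaining shares: North Township 345,300.29 → $345,300; South Borough 12,399.71 → $12,400.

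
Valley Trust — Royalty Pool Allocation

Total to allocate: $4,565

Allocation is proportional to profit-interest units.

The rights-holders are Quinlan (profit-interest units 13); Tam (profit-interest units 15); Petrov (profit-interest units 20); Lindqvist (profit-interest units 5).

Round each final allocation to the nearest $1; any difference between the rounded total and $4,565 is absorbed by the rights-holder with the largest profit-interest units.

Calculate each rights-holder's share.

Combined profit-interest units = 53.
Pro-rata amounts: Quinlan 13/53 × $4,565 = 1,119.72; Tam 15/53 × $4,565 = 1,291.98; Petrov 20/53 × $4,565 = 1,722.64; Lindqvist 5/53 × $4,565 = 430.66.
At nearest $1: Quinlan $1,120; Tam $1,292; Petrov $1,723; Lindqvist $431. Sum = $4,566.
Difference $4,565 − $4,566 = −$1 applied to largest profit-interest units (Petrov): Petrov becomes $1,722.

Quinlan: $1,120 | Tam: $1,292 | Petrov: $1,722 | Lindqvist: $431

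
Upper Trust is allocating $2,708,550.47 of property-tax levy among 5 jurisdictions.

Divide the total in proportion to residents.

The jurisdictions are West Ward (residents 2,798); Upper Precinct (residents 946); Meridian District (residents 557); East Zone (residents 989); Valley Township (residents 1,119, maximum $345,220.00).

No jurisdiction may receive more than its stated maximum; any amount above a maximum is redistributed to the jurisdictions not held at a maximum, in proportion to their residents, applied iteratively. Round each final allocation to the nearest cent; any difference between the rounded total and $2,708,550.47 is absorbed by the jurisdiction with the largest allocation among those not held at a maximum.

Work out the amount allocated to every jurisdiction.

Combined residents = 6,409.
Pro-rata shares before constraints: West Ward 1,182,481.5439; Upper Precinct 399,795.4041; Meridian District 235,397.5054; East Zone 417,967.9224; Valley Township 472,908.0942.
Cap binds for Valley Township ($345,220.00); remaining pool $2,363,330.47 reallocated over remaining residents 5,290.
Remaining shares: West Ward 1,250,018.6493 → $1,250,018.65; Upper Precinct 422,629.6077 → $422,629.61; Meridian District 248,842.1686 → $248,842.17; East Zone 441,840.0444 → $441,840.04.

West Ward: $1,250,018.65; Upper Precinct: $422,629.61; Meridian District: $248,842.17; East Zone: $441,840.04; Valley Township: $345,220.00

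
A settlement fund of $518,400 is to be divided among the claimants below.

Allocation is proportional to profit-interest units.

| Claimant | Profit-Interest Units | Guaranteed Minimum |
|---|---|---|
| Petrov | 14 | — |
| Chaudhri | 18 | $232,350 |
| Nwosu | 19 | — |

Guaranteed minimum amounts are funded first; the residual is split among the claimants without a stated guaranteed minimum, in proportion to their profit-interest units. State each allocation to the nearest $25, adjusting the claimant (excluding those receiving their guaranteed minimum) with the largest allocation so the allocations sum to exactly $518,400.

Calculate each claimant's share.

Petrov: $121,350 | Chaudhri: $232,350 | Nwosu: $164,700

Minimums first: Chaudhri $232,350. Balance $286,050.
Balance split over remaining profit-interest units 33: Petrov 121,354.55 → $121,350; Nwosu 164,695.45 → $164,700.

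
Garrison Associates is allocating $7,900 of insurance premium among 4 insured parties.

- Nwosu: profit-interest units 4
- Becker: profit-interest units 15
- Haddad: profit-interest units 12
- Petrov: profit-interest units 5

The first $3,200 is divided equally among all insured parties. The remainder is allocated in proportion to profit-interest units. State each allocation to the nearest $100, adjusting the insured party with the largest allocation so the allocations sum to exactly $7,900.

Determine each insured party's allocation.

Nwosu: $1,300; Becker: $2,700; Haddad: $2,400; Petrov: $1,500

Equal tier: $3,200 ÷ 4 = $800 apiece.
Remainder $4,700 by profit-interest units (total 36): Nwosu 522.22 → $500; Becker 1,958.33 → $2,000; Haddad 1,566.67 → $1,600; Petrov 652.78 → $700.
Rounding difference −$100 on remainder applied to Becker.
Totals: Nwosu $800 + $500 = $1,300; Becker $800 + $1,900 = $2,700; Haddad $800 + $1,600 = $2,400; Petrov $800 + $700 = $1,500.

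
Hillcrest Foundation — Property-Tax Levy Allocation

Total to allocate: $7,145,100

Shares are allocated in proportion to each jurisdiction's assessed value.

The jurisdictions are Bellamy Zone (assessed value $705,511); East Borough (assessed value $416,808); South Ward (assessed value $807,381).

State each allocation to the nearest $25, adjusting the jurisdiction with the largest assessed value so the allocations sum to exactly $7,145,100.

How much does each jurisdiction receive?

Combined assessed value = 705,511 + 416,808 + 807,381 = 1,929,700.
Pro-rata amounts: Bellamy Zone 2,612,295.51; East Borough 1,543,314.94; South Ward 2,989,489.55.
After rounding ($25): Bellamy Zone $2,612,300; East Borough $1,543,325; South Ward $2,989,500. Sum = $7,145,125.
Difference $7,145,100 − $7,145,125 = −$25 applied to largest assessed value (South Ward): South Ward becomes $2,989,475.

Bellamy Zone: $2,612,300 · East Borough: $1,543,325 · South Ward: $2,989,475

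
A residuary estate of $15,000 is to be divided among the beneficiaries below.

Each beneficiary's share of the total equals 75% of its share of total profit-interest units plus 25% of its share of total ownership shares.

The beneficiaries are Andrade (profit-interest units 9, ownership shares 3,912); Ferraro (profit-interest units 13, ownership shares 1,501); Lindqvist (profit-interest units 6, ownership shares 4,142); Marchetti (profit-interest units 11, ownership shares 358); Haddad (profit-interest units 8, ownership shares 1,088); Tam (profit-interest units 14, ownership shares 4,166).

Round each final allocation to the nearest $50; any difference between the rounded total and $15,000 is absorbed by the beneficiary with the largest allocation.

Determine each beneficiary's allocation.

Totals — profit-interest units 61, ownership shares 15,167.
Combined weights (75% profit-interest units + 25% ownership shares): Andrade 0.1751; Ferraro 0.1846; Lindqvist 0.1420; Marchetti 0.1411; Haddad 0.1163; Tam 0.2408.
Pro-rata amounts: Andrade 2,627.07; Ferraro 2,768.66; Lindqvist 2,130.66; Marchetti 2,117.20; Haddad 1,744.41; Tam 3,612.00.
At nearest $50: Andrade $2,650; Ferraro $2,750; Lindqvist $2,150; Marchetti $2,100; Haddad $1,750; Tam $3,600. Sum = $15,000.
Sum already equals the total — no adjustment.

Andrade: $2,650 | Ferraro: $2,750 | Lindqvist: $2,150 | Marchetti: $2,100 | Haddad: $1,750 | Tam: $3,600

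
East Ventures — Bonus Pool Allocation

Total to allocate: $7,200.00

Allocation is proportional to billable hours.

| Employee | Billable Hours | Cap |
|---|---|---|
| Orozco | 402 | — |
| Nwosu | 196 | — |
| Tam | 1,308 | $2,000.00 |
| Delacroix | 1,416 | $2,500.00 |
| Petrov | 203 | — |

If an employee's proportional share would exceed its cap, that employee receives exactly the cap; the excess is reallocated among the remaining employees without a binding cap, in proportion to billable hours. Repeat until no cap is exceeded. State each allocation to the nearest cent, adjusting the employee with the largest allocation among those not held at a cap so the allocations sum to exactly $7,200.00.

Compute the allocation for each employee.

Orozco: $1,355.06 · Nwosu: $660.67 · Tam: $2,000.00 · Delacroix: $2,500.00 · Petrov: $684.27

Sum of billable hours: 3,525.
Proportional shares (ignoring caps): Orozco 821.1064; Nwosu 400.3404; Tam 2,671.6596; Delacroix 2,892.2553; Petrov 414.6383.
Capped: Tam ($2,000.00), Delacroix ($2,500.00); remaining pool $2,700.00 reallocated over remaining billable hours 801.
Shares after redistribution: Orozco 1,355.0562 → $1,355.06; Nwosu 660.6742 → $660.67; Petrov 684.2697 → $684.27.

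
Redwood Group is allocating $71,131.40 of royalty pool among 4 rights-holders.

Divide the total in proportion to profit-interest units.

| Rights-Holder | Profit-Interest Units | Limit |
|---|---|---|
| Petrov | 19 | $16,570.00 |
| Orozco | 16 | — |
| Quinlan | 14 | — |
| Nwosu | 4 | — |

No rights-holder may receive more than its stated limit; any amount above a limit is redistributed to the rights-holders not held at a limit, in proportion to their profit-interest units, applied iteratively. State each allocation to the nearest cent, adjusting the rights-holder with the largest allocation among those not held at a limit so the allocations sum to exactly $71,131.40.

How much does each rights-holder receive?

Profit-interest units total: 53.
Proportional shares (ignoring caps): Petrov 25,499.9358; Orozco 21,473.6302; Quinlan 18,789.4264; Nwosu 5,368.4075.
Cap binds for Petrov ($16,570.00); balance $54,561.40 reallocated over remaining profit-interest units 34.
Shares after redistribution: Orozco 25,675.9529 → $25,675.95; Quinlan 22,466.4588 → $22,466.46; Nwosu 6,418.9882 → $6,418.99.

Petrov: $16,570.00 · Orozco: $25,675.95 · Quinlan: $22,466.46 · Nwosu: $6,418.99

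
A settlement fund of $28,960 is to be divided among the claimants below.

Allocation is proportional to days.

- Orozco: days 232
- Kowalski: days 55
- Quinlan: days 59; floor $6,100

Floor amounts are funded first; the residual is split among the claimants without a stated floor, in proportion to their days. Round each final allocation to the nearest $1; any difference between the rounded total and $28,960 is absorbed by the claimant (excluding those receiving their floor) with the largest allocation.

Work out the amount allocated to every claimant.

Fund the minimums — Quinlan $6,100. Balance $22,860.
Balance split over remaining days 287: Orozco 18,479.16 → $18,479; Kowalski 4,380.84 → $4,381.

Orozco: $18,479; Kowalski: $4,381; Quinlan: $6,100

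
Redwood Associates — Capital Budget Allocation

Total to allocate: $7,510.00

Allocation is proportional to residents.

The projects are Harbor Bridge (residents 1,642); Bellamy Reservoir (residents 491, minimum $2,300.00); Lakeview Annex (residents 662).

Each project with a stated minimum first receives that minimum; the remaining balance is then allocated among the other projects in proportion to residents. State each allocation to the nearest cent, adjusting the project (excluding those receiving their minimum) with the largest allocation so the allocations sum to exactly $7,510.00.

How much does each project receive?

Guaranteed amounts: Bellamy Reservoir $2,300.00. Balance $5,210.00.
Balance split over remaining residents 2,304: Harbor Bridge 3,713.0295 → $3,713.03; Lakeview Annex 1,496.9705 → $1,496.97.

Harbor Bridge: $3,713.03 · Bellamy Reservoir: $2,300.00 · Lakeview Annex: $1,496.97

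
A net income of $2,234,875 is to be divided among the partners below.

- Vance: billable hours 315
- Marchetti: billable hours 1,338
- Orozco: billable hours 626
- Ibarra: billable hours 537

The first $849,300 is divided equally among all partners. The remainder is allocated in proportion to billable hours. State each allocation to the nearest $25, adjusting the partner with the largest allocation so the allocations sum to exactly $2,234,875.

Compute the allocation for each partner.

First tranche $849,300 split equally: $212,325 each.
Remainder $1,385,575 by billable hours (total 2,816): Vance 154,991.52 → $155,000; Marchetti 658,344.94 → $658,350; Orozco 308,014.90 → $308,025; Ibarra 264,223.64 → $264,225.
Rounding difference −$25 on remainder applied to Marchetti.
Totals: Vance $212,325 + $155,000 = $367,325; Marchetti $212,325 + $658,325 = $870,650; Orozco $212,325 + $308,025 = $520,350; Ibarra $212,325 + $264,225 = $476,550.

Vance: $367,325; Marchetti: $870,650; Orozco: $520,350; Ibarra: $476,550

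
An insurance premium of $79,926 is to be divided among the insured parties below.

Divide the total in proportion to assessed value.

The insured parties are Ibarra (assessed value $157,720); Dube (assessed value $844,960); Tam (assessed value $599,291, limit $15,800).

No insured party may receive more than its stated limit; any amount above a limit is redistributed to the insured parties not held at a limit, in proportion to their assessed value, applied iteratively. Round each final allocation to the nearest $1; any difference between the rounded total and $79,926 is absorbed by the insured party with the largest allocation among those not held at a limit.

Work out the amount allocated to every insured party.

Assessed value total: 1,601,971.
Pro-rata shares before constraints: Ibarra 7,869.01; Dube 42,156.99; Tam 29,900.00.
Capped: Tam ($15,800); remaining pool $64,126 reallocated over remaining assessed value 1,002,680.
Remaining shares: Ibarra 10,086.92 → $10,087; Dube 54,039.08 → $54,039.

Ibarra: $10,087; Dube: $54,039; Tam: $15,800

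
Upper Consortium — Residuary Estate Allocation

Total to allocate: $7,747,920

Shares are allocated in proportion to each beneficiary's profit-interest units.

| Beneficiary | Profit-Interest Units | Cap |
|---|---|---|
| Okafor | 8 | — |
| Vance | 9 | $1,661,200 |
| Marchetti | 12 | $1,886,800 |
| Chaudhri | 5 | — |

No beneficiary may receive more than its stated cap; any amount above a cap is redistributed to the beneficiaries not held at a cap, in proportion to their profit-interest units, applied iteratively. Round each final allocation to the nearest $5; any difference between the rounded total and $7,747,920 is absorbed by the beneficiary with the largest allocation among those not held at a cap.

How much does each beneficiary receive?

Okafor: $2,584,565; Vance: $1,661,200; Marchetti: $1,886,800; Chaudhri: $1,615,355

Total profit-interest units = 34.
Unconstrained shares: Okafor 1,823,040.00; Vance 2,050,920.00; Marchetti 2,734,560.00; Chaudhri 1,139,400.00.
Capped: Vance ($1,661,200), Marchetti ($1,886,800); remaining pool $4,199,920 reallocated over remaining profit-interest units 13.
Shares after redistribution: Okafor 2,584,566.15 → $2,584,565; Chaudhri 1,615,353.85 → $1,615,355.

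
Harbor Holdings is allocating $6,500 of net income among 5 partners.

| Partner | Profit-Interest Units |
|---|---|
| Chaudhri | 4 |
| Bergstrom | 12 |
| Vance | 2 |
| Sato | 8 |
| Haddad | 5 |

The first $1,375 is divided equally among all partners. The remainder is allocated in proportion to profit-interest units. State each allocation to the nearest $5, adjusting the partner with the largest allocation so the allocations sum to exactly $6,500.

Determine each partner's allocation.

Equal tier: $1,375 ÷ 5 = $275 apiece.
Remainder $5,125 by profit-interest units (total 31): Chaudhri 661.29 → $660; Bergstrom 1,983.87 → $1,985; Vance 330.65 → $330; Sato 1,322.58 → $1,325; Haddad 826.61 → $825.
Totals: Chaudhri $275 + $660 = $935; Bergstrom $275 + $1,985 = $2,260; Vance $275 + $330 = $605; Sato $275 + $1,325 = $1,600; Haddad $275 + $825 = $1,100.

Chaudhri: $935; Bergstrom: $2,260; Vance: $605; Sato: $1,600; Haddad: $1,100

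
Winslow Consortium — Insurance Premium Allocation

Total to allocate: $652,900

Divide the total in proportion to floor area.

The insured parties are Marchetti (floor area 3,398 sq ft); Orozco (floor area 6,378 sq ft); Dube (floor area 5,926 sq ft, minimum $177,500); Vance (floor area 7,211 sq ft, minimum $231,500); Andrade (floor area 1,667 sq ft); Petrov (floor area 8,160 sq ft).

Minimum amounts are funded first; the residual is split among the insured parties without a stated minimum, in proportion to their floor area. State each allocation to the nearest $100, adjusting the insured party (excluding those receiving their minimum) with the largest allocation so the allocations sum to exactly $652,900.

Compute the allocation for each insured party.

Minimums first: Dube $177,500; Vance $231,500. Remaining pool $243,900.
Remaining pool split over remaining floor area 19,603: Marchetti 42,277.82 → $42,300; Orozco 79,354.90 → $79,400; Andrade 20,740.77 → $20,700; Petrov 101,526.50 → $101,500.

Marchetti: $42,300 · Orozco: $79,400 · Dube: $177,500 · Vance: $231,500 · Andrade: $20,700 · Petrov: $101,500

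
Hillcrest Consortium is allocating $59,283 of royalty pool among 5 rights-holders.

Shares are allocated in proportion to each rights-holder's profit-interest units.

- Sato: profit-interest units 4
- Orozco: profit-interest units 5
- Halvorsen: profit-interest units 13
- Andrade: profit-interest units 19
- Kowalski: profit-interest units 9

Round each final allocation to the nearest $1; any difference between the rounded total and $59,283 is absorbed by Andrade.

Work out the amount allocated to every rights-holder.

Sato: $4,743 · Orozco: $5,928 · Halvorsen: $15,414 · Andrade: $22,527 · Kowalski: $10,671

Profit-interest units total: 50.
Raw shares: Sato 4/50 × $59,283 = 4,742.64; Orozco 5/50 × $59,283 = 5,928.30; Halvorsen 13/50 × $59,283 = 15,413.58; Andrade 19/50 × $59,283 = 22,527.54; Kowalski 9/50 × $59,283 = 10,670.94.
At nearest $1: Sato $4,743; Orozco $5,928; Halvorsen $15,414; Andrade $22,528; Kowalski $10,671. Sum = $59,284.
Difference $59,283 − $59,284 = −$1 applied to Andrade: Andrade becomes $22,527.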